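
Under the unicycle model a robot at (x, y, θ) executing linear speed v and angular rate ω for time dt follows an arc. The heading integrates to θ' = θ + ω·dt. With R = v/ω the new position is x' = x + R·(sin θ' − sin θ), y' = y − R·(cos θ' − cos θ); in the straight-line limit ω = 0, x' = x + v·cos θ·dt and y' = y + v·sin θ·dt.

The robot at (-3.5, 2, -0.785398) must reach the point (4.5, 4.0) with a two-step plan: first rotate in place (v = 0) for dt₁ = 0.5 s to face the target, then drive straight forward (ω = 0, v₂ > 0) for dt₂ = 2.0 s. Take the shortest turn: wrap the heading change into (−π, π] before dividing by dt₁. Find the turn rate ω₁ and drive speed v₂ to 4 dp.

heading to target = atan2(4−2, 4.5−-3.5) = 0.2450
Δθ = wrap(0.2450 − -0.7854) = 1.0304; ω₁ = Δθ/dt₁ = 2.0608
distance = √((4.5−-3.5)² + (4−2)²) = 8.2462; v₂ = distance/dt₂ = 4.1231

ω₁ = 2.0608, v₂ = 4.1231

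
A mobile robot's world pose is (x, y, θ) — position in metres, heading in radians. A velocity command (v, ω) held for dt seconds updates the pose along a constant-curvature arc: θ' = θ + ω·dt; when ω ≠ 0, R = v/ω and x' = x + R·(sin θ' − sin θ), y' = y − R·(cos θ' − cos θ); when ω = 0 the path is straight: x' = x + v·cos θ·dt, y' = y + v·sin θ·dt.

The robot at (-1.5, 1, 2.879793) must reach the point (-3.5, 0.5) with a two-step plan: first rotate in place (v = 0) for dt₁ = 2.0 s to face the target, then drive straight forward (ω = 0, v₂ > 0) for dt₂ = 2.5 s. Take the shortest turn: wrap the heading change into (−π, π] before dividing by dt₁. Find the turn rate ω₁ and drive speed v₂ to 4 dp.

ω₁ = 0.2534, v₂ = 0.8246

heading to target = atan2(0.5−1, -3.5−-1.5) = -2.8966
Δθ = wrap(-2.8966 − 2.8798) = 0.5068; ω₁ = Δθ/dt₁ = 0.2534
distance = √((-3.5−-1.5)² + (0.5−1)²) = 2.0616; v₂ = distance/dt₂ = 0.8246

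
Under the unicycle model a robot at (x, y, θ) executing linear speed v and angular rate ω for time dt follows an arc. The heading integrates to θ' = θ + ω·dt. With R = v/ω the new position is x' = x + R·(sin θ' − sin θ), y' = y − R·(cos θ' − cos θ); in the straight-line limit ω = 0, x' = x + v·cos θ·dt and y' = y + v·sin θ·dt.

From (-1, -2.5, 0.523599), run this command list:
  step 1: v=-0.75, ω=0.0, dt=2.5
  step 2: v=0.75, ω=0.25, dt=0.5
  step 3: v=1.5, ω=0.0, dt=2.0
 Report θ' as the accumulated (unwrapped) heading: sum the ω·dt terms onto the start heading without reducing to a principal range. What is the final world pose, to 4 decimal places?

step 1: θ'=0.5236 (straight) → pose (-2.6238, -3.4375, 0.5236)
step 2: θ'=0.6486 (R=3.0000) → pose (-2.3116, -3.2302, 0.6486)
step 3: θ'=0.6486 (straight) → pose (0.0792, -1.4180, 0.6486)

(0.0792, -1.4180, 0.6486)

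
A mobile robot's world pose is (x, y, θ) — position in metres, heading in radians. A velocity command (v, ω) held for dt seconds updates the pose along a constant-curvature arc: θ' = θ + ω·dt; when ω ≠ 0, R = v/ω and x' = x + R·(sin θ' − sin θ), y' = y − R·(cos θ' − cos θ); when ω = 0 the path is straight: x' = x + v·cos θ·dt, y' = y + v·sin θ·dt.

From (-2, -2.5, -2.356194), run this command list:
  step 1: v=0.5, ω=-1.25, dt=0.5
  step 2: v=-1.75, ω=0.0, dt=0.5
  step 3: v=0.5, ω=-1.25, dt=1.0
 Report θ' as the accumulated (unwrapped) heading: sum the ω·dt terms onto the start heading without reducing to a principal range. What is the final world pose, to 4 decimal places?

step 1: θ'=-2.9812 (R=-0.4000) → pose (-2.2190, -2.6120, -2.9812)
step 2: θ'=-2.9812 (straight) → pose (-1.3552, -2.4723, -2.9812)
step 3: θ'=-4.2312 (R=-0.4000) → pose (-1.7737, -2.2625, -4.2312)

(-1.7737, -2.2625, -4.2312)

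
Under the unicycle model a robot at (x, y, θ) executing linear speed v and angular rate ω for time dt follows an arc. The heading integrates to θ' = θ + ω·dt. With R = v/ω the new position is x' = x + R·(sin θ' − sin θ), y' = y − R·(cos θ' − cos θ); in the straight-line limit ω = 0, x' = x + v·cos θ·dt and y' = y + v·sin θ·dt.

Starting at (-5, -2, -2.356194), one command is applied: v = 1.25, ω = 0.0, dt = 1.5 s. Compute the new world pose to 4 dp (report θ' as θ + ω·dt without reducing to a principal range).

θ' = -2.3562 + 0.0·1.5 = -2.3562
ω = 0 → straight: x' = -5 + 1.25·cos(-2.3562)·1.5 = -6.3258
y' = -2 + 1.25·sin(-2.3562)·1.5 = -3.3258

(-6.3258, -3.3258, -2.3562)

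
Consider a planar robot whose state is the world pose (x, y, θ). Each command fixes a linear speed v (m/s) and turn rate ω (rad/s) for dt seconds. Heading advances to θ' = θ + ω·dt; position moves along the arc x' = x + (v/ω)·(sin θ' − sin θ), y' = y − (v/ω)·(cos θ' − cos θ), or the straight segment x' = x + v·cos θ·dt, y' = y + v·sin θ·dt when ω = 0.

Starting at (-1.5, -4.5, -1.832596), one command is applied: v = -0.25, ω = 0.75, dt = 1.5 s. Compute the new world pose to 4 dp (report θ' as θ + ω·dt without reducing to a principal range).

(-1.6053, -4.1604, -0.7076)

θ' = -1.8326 + 0.75·1.5 = -0.7076
R = v/ω = -0.25/0.75 = -0.3333
x' = -1.5 + -0.3333·(sin -0.7076 − sin -1.8326) = -1.6053
y' = -4.5 − -0.3333·(cos -0.7076 − cos -1.8326) = -4.1604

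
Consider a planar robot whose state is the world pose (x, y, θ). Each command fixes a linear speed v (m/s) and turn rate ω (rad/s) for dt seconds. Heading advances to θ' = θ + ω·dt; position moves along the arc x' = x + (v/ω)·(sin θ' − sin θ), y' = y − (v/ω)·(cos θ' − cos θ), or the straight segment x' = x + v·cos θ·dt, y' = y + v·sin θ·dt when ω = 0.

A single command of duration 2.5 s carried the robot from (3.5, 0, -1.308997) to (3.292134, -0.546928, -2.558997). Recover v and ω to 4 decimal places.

Δθ = -2.558997 − -1.308997 = -1.250000
ω = Δθ/dt = -1.250000/2.5 = -0.5000
R = −Δy/(cos θ' − cos θ) = -0.5000
v = R·ω = -0.5000·-0.5000 = 0.2500

v = 0.2500, ω = -0.5000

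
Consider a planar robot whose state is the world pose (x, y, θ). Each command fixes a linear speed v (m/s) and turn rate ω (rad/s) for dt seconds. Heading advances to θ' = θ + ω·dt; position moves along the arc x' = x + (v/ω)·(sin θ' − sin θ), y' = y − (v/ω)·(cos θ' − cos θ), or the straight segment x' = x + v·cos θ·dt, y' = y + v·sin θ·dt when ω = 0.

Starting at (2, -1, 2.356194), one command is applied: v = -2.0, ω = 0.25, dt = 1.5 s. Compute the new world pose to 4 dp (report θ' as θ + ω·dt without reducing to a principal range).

(4.4651, -2.6788, 2.7312)

θ' = 2.3562 + 0.25·1.5 = 2.7312
R = v/ω = -2.0/0.25 = -8.0000
x' = 2 + -8.0000·(sin 2.7312 − sin 2.3562) = 4.4651
y' = -1 − -8.0000·(cos 2.7312 − cos 2.3562) = -2.6788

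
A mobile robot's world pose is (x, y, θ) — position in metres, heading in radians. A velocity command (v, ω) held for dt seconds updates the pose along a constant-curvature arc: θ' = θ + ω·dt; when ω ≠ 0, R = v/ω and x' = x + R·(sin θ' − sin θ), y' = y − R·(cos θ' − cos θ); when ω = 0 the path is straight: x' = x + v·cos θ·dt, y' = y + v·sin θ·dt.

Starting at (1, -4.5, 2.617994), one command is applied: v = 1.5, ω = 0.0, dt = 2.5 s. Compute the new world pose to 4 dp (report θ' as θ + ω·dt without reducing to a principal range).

θ' = 2.6180 + 0.0·2.5 = 2.6180
ω = 0 → straight: x' = 1 + 1.5·cos(2.6180)·2.5 = -2.2476
y' = -4.5 + 1.5·sin(2.6180)·2.5 = -2.6250

(-2.2476, -2.6250, 2.6180)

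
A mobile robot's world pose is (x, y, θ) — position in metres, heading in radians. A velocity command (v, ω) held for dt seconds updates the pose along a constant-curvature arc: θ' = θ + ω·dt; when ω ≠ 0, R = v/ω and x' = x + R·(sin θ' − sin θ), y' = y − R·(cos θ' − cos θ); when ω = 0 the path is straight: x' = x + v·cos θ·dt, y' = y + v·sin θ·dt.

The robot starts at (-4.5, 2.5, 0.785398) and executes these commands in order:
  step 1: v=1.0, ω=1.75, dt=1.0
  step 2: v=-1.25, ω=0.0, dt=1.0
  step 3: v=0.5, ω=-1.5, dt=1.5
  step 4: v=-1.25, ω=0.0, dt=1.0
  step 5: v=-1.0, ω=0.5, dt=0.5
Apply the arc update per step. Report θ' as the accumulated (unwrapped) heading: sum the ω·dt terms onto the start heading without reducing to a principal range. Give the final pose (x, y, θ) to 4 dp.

(-5.1119, 2.7044, 0.5354)

step 1: θ'=2.5354 (R=0.5714) → pose (-4.5785, 3.3737, 2.5354)
step 2: θ'=2.5354 (straight) → pose (-3.5512, 2.6615, 2.5354)
step 3: θ'=0.2854 (R=-0.3333) → pose (-3.4551, 3.2553, 0.2854)
step 4: θ'=0.2854 (straight) → pose (-4.6546, 2.9034, 0.2854)
step 5: θ'=0.5354 (R=-2.0000) → pose (-5.1119, 2.7044, 0.5354)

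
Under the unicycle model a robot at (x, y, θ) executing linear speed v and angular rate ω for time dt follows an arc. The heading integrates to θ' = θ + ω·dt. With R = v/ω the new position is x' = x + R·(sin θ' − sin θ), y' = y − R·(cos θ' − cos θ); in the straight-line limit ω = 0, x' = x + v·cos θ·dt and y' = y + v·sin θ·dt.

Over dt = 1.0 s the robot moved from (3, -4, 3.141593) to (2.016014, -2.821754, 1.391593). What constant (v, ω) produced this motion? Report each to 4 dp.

v = 1.7500, ω = -1.7500

Δθ = 1.391593 − 3.141593 = -1.750000
ω = Δθ/dt = -1.750000/1.0 = -1.7500
R = −Δy/(cos θ' − cos θ) = -1.0000
v = R·ω = -1.0000·-1.7500 = 1.7500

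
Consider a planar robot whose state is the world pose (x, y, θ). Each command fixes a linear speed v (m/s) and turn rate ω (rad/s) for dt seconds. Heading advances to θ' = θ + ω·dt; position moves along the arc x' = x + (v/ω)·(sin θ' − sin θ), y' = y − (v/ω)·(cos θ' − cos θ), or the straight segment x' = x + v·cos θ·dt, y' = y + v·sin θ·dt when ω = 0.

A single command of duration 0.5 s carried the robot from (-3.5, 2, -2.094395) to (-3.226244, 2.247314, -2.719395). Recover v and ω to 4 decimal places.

Δθ = -2.719395 − -2.094395 = -0.625000
ω = Δθ/dt = -0.625000/0.5 = -1.2500
R = Δx/(sin θ' − sin θ) = 0.6000
v = R·ω = 0.6000·-1.2500 = -0.7500

v = -0.7500, ω = -1.2500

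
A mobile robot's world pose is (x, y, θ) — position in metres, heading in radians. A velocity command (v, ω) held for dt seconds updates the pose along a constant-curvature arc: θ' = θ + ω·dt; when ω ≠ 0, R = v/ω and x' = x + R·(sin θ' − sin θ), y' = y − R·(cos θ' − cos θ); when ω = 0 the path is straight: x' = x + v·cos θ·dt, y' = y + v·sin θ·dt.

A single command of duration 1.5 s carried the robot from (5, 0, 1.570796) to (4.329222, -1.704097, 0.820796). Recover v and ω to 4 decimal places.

Δθ = 0.820796 − 1.570796 = -0.750000
ω = Δθ/dt = -0.750000/1.5 = -0.5000
R = −Δy/(cos θ' − cos θ) = 2.5000
v = R·ω = 2.5000·-0.5000 = -1.2500

v = -1.2500, ω = -0.5000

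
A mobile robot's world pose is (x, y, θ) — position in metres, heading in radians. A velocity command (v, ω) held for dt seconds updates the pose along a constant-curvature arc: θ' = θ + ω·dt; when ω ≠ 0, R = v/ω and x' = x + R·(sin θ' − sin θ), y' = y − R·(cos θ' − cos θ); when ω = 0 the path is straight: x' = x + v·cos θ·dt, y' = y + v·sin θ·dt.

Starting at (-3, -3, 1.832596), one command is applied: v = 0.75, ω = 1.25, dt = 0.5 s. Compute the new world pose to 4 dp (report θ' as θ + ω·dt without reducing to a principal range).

(-3.2004, -2.6903, 2.4576)

θ' = 1.8326 + 1.25·0.5 = 2.4576
R = v/ω = 0.75/1.25 = 0.6000
x' = -3 + 0.6000·(sin 2.4576 − sin 1.8326) = -3.2004
y' = -3 − 0.6000·(cos 2.4576 − cos 1.8326) = -2.6903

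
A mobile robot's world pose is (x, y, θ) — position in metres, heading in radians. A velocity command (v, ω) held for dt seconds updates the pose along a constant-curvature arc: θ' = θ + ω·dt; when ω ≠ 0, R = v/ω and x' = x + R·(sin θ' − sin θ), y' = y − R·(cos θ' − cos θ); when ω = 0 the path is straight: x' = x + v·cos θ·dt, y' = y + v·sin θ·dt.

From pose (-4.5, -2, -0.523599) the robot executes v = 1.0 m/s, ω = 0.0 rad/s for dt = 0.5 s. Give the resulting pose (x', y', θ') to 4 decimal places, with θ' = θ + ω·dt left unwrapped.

(-4.0670, -2.2500, -0.5236)

θ' = -0.5236 + 0.0·0.5 = -0.5236
ω = 0 → straight: x' = -4.5 + 1.0·cos(-0.5236)·0.5 = -4.0670
y' = -2 + 1.0·sin(-0.5236)·0.5 = -2.2500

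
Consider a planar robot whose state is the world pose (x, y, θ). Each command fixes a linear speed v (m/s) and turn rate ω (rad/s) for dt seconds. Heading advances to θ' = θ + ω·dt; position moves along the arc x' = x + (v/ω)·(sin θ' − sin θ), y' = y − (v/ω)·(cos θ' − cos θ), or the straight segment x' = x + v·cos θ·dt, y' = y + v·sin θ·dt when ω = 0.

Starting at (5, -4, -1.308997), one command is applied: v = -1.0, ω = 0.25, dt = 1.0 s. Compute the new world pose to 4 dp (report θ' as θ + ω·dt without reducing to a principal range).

θ' = -1.3090 + 0.25·1.0 = -1.0590
R = v/ω = -1.0/0.25 = -4.0000
x' = 5 + -4.0000·(sin -1.0590 − sin -1.3090) = 4.6238
y' = -4 − -4.0000·(cos -1.0590 − cos -1.3090) = -3.0763

(4.6238, -3.0763, -1.0590)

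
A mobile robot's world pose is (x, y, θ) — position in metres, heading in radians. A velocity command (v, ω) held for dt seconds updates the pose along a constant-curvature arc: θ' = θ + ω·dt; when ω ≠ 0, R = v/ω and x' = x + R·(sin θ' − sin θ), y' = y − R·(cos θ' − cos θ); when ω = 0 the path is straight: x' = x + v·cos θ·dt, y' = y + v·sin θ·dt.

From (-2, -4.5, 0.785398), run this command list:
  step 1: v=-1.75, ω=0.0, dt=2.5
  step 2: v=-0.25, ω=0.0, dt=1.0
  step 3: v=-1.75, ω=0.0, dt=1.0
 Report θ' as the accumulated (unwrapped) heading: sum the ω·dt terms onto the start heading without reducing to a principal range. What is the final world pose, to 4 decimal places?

step 1: θ'=0.7854 (straight) → pose (-5.0936, -7.5936, 0.7854)
step 2: θ'=0.7854 (straight) → pose (-5.2704, -7.7704, 0.7854)
step 3: θ'=0.7854 (straight) → pose (-6.5078, -9.0078, 0.7854)

(-6.5078, -9.0078, 0.7854)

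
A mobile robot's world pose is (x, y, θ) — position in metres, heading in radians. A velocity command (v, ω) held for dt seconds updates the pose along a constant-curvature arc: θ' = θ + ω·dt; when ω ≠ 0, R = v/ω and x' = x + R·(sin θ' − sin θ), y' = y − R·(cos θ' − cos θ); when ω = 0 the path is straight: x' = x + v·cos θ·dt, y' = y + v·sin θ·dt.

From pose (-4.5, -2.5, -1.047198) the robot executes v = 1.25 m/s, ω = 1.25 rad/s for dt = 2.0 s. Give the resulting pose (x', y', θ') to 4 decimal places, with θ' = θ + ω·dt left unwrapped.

(-2.6409, -2.1177, 1.4528)

θ' = -1.0472 + 1.25·2.0 = 1.4528
R = v/ω = 1.25/1.25 = 1.0000
x' = -4.5 + 1.0000·(sin 1.4528 − sin -1.0472) = -2.6409
y' = -2.5 − 1.0000·(cos 1.4528 − cos -1.0472) = -2.1177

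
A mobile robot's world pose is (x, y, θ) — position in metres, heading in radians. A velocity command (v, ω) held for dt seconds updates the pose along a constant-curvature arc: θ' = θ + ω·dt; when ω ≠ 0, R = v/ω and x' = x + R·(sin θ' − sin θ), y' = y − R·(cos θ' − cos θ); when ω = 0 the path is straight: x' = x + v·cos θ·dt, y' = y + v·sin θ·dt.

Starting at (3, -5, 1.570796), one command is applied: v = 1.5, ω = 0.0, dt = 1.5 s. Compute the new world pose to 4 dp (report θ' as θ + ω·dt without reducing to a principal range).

(3.0000, -2.7500, 1.5708)

θ' = 1.5708 + 0.0·1.5 = 1.5708
ω = 0 → straight: x' = 3 + 1.5·cos(1.5708)·1.5 = 3.0000
y' = -5 + 1.5·sin(1.5708)·1.5 = -2.7500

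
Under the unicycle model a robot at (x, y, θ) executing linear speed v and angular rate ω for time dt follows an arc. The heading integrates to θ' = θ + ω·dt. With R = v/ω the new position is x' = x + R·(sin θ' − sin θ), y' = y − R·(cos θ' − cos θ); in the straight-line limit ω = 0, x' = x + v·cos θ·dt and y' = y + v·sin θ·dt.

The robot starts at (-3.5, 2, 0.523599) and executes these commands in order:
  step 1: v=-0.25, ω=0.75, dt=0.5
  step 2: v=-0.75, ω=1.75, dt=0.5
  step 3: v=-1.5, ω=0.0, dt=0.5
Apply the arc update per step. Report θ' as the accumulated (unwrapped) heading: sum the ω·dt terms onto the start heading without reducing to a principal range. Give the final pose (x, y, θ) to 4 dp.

(-3.5275, 0.8311, 1.7736)

step 1: θ'=0.8986 (R=-0.3333) → pose (-3.5942, 1.9189, 0.8986)
step 2: θ'=1.7736 (R=-0.4286) → pose (-3.6786, 1.5657, 1.7736)
step 3: θ'=1.7736 (straight) → pose (-3.5275, 0.8311, 1.7736)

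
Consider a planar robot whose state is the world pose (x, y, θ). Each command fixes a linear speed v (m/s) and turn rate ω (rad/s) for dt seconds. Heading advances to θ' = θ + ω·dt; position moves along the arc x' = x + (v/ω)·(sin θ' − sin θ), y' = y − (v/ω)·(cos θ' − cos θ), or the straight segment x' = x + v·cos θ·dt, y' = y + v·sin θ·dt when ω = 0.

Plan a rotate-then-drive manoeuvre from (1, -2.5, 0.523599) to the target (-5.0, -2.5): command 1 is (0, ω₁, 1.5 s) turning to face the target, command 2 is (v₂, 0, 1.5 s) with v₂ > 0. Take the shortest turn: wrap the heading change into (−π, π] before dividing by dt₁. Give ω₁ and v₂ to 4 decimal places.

heading to target = atan2(-2.5−-2.5, -5−1) = 3.1416
Δθ = wrap(3.1416 − 0.5236) = 2.6180; ω₁ = Δθ/dt₁ = 1.7453
distance = √((-5−1)² + (-2.5−-2.5)²) = 6.0000; v₂ = distance/dt₂ = 4.0000

ω₁ = 1.7453, v₂ = 4.0000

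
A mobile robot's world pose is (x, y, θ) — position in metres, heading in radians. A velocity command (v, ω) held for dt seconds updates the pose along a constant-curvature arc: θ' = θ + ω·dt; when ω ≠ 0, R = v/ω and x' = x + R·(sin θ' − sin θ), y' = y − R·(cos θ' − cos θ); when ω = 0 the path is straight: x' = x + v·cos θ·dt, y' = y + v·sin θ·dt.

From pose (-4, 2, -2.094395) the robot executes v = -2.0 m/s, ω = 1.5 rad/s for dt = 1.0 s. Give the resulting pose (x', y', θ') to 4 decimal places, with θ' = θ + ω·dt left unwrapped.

θ' = -2.0944 + 1.5·1.0 = -0.5944
R = v/ω = -2.0/1.5 = -1.3333
x' = -4 + -1.3333·(sin -0.5944 − sin -2.0944) = -4.4080
y' = 2 − -1.3333·(cos -0.5944 − cos -2.0944) = 3.7713

(-4.4080, 3.7713, -0.5944)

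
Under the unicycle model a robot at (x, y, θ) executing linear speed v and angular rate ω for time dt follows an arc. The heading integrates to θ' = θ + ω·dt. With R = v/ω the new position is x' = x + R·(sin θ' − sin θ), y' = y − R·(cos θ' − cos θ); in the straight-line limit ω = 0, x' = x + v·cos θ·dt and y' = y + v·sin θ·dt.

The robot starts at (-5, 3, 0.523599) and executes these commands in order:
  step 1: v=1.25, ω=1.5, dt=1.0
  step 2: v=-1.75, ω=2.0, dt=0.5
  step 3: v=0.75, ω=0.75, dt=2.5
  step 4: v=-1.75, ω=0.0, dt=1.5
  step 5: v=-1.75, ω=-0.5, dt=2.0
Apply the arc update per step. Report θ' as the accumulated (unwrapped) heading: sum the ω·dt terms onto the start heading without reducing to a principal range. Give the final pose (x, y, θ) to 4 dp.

(-4.5340, 8.1937, 3.8986)

step 1: θ'=2.0236 (R=0.8333) → pose (-4.6673, 4.0863, 2.0236)
step 2: θ'=3.0236 (R=-0.8750) → pose (-3.9835, 3.6001, 3.0236)
step 3: θ'=4.8986 (R=1.0000) → pose (-5.0839, 2.4220, 4.8986)
step 4: θ'=4.8986 (straight) → pose (-5.5699, 5.0016, 4.8986)
step 5: θ'=3.8986 (R=3.5000) → pose (-4.5340, 8.1937, 3.8986)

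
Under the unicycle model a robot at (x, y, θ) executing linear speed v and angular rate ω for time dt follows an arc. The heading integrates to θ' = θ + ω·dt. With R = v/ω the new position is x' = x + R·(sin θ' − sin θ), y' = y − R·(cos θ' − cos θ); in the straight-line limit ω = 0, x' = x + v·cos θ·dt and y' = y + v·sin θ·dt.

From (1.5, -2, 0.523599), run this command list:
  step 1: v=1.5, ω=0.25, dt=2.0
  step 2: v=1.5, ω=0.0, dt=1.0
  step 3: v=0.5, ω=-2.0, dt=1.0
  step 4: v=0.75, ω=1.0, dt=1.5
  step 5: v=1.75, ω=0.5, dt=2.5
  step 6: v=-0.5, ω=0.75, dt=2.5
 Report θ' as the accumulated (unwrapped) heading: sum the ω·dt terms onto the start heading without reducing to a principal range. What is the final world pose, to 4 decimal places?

(8.4763, 4.4233, 3.6486)

step 1: θ'=1.0236 (R=6.0000) → pose (3.6239, 0.0744, 1.0236)
step 2: θ'=1.0236 (straight) → pose (4.4044, 1.3554, 1.0236)
step 3: θ'=-0.9764 (R=-0.2500) → pose (4.8250, 1.3653, -0.9764)
step 4: θ'=0.5236 (R=0.7500) → pose (5.8213, 1.1358, 0.5236)
step 5: θ'=1.7736 (R=3.5000) → pose (7.4996, 4.8718, 1.7736)
step 6: θ'=3.6486 (R=-0.6667) → pose (8.4763, 4.4233, 3.6486)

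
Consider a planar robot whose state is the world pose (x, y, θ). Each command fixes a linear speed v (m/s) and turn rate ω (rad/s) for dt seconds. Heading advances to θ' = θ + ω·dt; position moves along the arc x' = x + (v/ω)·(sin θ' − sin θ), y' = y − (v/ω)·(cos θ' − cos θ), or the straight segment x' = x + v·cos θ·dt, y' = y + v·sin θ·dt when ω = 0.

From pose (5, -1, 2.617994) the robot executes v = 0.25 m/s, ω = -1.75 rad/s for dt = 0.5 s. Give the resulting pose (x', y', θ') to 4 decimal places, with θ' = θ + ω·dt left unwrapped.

(4.9307, -0.9008, 1.7430)

θ' = 2.6180 + -1.75·0.5 = 1.7430
R = v/ω = 0.25/-1.75 = -0.1429
x' = 5 + -0.1429·(sin 1.7430 − sin 2.6180) = 4.9307
y' = -1 − -0.1429·(cos 1.7430 − cos 2.6180) = -0.9008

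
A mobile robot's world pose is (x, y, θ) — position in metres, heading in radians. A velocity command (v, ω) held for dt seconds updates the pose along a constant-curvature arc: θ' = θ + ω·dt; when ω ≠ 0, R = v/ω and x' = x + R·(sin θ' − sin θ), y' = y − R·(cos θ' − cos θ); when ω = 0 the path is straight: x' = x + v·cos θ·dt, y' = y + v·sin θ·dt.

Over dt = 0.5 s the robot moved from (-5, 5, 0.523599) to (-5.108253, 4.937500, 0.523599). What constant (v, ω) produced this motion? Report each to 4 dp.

v = -0.2500, ω = 0.0000

Δθ = 0.523599 − 0.523599 = 0.000000
ω = Δθ/dt = 0.000000/0.5 = 0.0000
ω = 0 → v = (Δx·cos θ + Δy·sin θ)/dt = -0.2500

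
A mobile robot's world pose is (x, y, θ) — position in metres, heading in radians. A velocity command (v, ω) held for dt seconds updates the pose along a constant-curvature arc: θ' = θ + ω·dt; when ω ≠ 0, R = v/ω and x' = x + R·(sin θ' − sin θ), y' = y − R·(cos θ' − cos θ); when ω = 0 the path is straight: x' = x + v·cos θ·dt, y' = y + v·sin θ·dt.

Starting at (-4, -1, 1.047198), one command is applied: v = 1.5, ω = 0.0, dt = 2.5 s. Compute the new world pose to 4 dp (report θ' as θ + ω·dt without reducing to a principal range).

(-2.1250, 2.2476, 1.0472)

θ' = 1.0472 + 0.0·2.5 = 1.0472
ω = 0 → straight: x' = -4 + 1.5·cos(1.0472)·2.5 = -2.1250
y' = -1 + 1.5·sin(1.0472)·2.5 = 2.2476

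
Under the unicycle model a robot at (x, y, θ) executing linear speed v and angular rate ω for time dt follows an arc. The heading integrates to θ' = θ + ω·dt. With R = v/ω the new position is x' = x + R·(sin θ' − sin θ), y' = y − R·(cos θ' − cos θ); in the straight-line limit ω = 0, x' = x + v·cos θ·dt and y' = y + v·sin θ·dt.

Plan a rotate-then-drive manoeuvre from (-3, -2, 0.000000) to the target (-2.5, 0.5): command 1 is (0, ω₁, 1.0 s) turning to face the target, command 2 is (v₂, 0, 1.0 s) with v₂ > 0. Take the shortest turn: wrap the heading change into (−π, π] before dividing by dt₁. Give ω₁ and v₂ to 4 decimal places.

heading to target = atan2(0.5−-2, -2.5−-3) = 1.3734
Δθ = wrap(1.3734 − 0.0000) = 1.3734; ω₁ = Δθ/dt₁ = 1.3734
distance = √((-2.5−-3)² + (0.5−-2)²) = 2.5495; v₂ = distance/dt₂ = 2.5495

ω₁ = 1.3734, v₂ = 2.5495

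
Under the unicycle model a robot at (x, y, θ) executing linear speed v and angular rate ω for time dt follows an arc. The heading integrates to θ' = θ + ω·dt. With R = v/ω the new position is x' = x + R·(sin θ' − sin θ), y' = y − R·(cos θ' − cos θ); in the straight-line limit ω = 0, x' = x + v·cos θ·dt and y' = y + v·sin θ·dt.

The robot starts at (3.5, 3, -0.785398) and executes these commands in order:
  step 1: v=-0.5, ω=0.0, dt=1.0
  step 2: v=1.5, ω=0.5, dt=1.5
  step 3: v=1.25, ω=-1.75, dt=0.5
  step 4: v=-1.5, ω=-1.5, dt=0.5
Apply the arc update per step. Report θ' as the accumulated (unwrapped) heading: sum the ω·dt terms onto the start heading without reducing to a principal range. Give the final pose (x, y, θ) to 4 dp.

step 1: θ'=-0.7854 (straight) → pose (3.1464, 3.3536, -0.7854)
step 2: θ'=-0.0354 (R=3.0000) → pose (5.1616, 2.4768, -0.0354)
step 3: θ'=-0.9104 (R=-0.7143) → pose (5.7004, 2.2011, -0.9104)
step 4: θ'=-1.6604 (R=1.0000) → pose (5.4942, 2.9040, -1.6604)

(5.4942, 2.9040, -1.6604)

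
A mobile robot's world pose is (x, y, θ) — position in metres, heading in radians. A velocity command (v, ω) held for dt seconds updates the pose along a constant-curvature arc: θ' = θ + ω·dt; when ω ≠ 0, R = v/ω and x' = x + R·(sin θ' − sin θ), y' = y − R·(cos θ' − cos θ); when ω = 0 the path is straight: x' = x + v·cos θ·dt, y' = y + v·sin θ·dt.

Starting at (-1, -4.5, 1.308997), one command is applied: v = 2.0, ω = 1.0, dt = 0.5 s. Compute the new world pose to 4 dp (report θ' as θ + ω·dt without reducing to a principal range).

(-0.9883, -3.5105, 1.8090)

θ' = 1.3090 + 1.0·0.5 = 1.8090
R = v/ω = 2.0/1.0 = 2.0000
x' = -1 + 2.0000·(sin 1.8090 − sin 1.3090) = -0.9883
y' = -4.5 − 2.0000·(cos 1.8090 − cos 1.3090) = -3.5105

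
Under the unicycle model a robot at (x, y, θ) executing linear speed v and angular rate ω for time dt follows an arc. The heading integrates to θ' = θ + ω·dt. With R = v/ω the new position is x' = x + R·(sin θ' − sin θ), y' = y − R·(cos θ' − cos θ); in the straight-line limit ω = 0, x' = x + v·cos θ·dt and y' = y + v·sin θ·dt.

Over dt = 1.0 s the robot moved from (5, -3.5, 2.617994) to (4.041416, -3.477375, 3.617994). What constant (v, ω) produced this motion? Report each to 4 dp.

Δθ = 3.617994 − 2.617994 = 1.000000
ω = Δθ/dt = 1.000000/1.0 = 1.0000
R = Δx/(sin θ' − sin θ) = 1.0000
v = R·ω = 1.0000·1.0000 = 1.0000

v = 1.0000, ω = 1.0000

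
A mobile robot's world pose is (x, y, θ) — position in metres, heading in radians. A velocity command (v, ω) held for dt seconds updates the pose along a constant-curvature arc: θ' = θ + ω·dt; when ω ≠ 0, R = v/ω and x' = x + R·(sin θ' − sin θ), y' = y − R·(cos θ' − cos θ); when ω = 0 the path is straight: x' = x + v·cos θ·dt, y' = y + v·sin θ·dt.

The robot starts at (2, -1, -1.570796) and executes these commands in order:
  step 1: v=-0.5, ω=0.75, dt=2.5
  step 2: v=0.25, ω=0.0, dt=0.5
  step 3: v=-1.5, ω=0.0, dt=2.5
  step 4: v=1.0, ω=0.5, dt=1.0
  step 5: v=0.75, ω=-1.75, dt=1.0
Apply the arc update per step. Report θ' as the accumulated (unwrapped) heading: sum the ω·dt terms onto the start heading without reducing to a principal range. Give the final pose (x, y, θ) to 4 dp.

step 1: θ'=0.3042 (R=-0.6667) → pose (1.1336, -0.3639, 0.3042)
step 2: θ'=0.3042 (straight) → pose (1.2529, -0.3265, 0.3042)
step 3: θ'=0.3042 (straight) → pose (-2.3249, -1.4498, 0.3042)
step 4: θ'=0.8042 (R=2.0000) → pose (-1.4834, -0.9290, 0.8042)
step 5: θ'=-0.9458 (R=-0.4286) → pose (-0.8272, -0.9755, -0.9458)

(-0.8272, -0.9755, -0.9458)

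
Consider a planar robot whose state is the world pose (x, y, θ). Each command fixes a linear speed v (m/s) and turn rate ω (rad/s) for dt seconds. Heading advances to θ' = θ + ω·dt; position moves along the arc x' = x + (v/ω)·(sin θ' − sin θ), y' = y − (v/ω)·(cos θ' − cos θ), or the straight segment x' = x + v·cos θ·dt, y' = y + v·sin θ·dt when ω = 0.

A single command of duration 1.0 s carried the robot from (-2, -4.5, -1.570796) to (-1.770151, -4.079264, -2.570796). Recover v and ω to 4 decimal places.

v = -0.5000, ω = -1.0000

Δθ = -2.570796 − -1.570796 = -1.000000
ω = Δθ/dt = -1.000000/1.0 = -1.0000
R = −Δy/(cos θ' − cos θ) = 0.5000
v = R·ω = 0.5000·-1.0000 = -0.5000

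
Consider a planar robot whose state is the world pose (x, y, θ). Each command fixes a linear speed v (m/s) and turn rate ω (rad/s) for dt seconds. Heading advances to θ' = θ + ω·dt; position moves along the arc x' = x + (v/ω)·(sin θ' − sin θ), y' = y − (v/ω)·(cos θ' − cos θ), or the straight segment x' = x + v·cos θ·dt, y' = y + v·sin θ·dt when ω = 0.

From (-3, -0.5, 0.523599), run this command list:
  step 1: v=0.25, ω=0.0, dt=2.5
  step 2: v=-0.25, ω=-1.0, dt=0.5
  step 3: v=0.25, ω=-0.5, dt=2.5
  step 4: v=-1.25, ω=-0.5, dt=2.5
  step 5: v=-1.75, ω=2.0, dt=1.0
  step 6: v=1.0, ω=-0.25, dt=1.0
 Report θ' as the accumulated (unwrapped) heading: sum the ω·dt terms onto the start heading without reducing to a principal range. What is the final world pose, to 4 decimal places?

(-0.6016, 3.1608, -0.7264)

step 1: θ'=0.5236 (straight) → pose (-2.4587, -0.1875, 0.5236)
step 2: θ'=0.0236 (R=0.2500) → pose (-2.5778, -0.2209, 0.0236)
step 3: θ'=-1.2264 (R=-0.5000) → pose (-2.0954, -0.5520, -1.2264)
step 4: θ'=-2.4764 (R=2.5000) → pose (-1.2852, 2.2591, -2.4764)
step 5: θ'=-0.4764 (R=-0.8750) → pose (-1.4240, 3.7251, -0.4764)
step 6: θ'=-0.7264 (R=-4.0000) → pose (-0.6016, 3.1608, -0.7264)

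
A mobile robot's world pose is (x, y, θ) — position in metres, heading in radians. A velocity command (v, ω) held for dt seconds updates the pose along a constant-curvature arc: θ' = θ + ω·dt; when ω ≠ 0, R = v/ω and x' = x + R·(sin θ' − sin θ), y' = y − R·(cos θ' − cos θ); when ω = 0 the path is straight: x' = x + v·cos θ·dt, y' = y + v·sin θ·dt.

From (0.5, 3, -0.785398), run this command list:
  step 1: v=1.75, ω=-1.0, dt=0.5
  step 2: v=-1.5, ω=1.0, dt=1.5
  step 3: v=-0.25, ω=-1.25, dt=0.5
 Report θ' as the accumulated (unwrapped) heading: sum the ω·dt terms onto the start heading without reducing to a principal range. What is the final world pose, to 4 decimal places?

(-0.9394, 3.3106, -0.4104)

step 1: θ'=-1.2854 (R=-1.7500) → pose (0.9418, 2.2553, -1.2854)
step 2: θ'=0.2146 (R=-1.5000) → pose (-0.8170, 3.2985, 0.2146)
step 3: θ'=-0.4104 (R=0.2000) → pose (-0.9394, 3.3106, -0.4104)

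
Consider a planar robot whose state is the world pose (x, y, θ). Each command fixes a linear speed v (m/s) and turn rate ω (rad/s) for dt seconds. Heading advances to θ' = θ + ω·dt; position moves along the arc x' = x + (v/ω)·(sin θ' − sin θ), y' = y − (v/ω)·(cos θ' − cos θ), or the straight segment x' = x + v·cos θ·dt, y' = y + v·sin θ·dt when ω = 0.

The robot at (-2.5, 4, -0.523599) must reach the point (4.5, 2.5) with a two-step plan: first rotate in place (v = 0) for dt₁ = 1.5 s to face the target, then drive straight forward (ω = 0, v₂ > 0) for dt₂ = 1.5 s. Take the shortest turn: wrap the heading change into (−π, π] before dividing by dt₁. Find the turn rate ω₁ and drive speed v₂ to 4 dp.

heading to target = atan2(2.5−4, 4.5−-2.5) = -0.2111
Δθ = wrap(-0.2111 − -0.5236) = 0.3125; ω₁ = Δθ/dt₁ = 0.2083
distance = √((4.5−-2.5)² + (2.5−4)²) = 7.1589; v₂ = distance/dt₂ = 4.7726

ω₁ = 0.2083, v₂ = 4.7726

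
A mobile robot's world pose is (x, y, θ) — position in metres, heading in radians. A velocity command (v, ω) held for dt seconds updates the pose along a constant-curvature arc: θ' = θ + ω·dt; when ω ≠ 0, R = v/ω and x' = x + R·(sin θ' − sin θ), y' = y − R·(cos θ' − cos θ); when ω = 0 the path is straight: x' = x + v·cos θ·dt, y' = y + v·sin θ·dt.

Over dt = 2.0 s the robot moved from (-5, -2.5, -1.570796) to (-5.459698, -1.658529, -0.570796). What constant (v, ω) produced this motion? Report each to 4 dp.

v = -0.5000, ω = 0.5000

Δθ = -0.570796 − -1.570796 = 1.000000
ω = Δθ/dt = 1.000000/2.0 = 0.5000
R = −Δy/(cos θ' − cos θ) = -1.0000
v = R·ω = -1.0000·0.5000 = -0.5000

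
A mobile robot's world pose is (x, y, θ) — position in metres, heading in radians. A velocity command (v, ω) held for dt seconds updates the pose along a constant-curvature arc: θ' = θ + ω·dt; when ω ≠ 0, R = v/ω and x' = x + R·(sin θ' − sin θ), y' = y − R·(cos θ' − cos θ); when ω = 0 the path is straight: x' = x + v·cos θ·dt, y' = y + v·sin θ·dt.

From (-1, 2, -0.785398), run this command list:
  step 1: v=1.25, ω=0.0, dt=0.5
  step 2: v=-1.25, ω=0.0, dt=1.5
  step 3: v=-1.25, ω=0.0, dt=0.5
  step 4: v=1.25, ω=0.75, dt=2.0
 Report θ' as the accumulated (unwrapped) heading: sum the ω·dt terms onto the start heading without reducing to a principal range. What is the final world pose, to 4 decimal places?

step 1: θ'=-0.7854 (straight) → pose (-0.5581, 1.5581, -0.7854)
step 2: θ'=-0.7854 (straight) → pose (-1.8839, 2.8839, -0.7854)
step 3: θ'=-0.7854 (straight) → pose (-2.3258, 3.3258, -0.7854)
step 4: θ'=0.7146 (R=1.6667) → pose (-0.0551, 3.2454, 0.7146)

(-0.0551, 3.2454, 0.7146)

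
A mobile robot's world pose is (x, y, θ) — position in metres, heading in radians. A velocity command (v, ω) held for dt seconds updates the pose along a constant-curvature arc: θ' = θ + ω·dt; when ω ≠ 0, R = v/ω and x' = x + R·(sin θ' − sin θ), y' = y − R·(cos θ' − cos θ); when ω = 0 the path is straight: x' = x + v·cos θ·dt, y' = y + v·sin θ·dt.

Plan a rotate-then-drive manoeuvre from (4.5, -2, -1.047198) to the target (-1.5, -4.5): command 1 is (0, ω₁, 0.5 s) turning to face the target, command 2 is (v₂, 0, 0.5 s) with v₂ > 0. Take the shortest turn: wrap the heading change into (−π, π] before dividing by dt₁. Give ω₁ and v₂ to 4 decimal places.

heading to target = atan2(-4.5−-2, -1.5−4.5) = -2.7468
Δθ = wrap(-2.7468 − -1.0472) = -1.6996; ω₁ = Δθ/dt₁ = -3.3992
distance = √((-1.5−4.5)² + (-4.5−-2)²) = 6.5000; v₂ = distance/dt₂ = 13.0000

ω₁ = -3.3992, v₂ = 13.0000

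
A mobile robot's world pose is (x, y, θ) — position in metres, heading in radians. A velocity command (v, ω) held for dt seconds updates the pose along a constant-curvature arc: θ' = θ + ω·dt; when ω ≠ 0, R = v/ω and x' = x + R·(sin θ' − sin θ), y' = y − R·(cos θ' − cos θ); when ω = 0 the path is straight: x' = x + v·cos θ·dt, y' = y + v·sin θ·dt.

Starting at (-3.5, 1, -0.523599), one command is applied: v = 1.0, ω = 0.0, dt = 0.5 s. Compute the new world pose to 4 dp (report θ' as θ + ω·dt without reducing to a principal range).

θ' = -0.5236 + 0.0·0.5 = -0.5236
ω = 0 → straight: x' = -3.5 + 1.0·cos(-0.5236)·0.5 = -3.0670
y' = 1 + 1.0·sin(-0.5236)·0.5 = 0.7500

(-3.0670, 0.7500, -0.5236)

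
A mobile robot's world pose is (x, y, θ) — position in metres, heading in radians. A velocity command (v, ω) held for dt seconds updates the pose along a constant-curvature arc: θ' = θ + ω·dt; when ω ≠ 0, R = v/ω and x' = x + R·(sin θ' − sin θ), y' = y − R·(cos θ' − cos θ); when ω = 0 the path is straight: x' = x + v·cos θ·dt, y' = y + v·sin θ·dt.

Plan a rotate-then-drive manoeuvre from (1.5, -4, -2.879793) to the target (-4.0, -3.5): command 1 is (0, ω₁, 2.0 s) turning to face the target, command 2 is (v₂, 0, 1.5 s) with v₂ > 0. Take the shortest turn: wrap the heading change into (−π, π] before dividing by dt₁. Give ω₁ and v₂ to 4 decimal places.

ω₁ = -0.1762, v₂ = 3.6818

heading to target = atan2(-3.5−-4, -4−1.5) = 3.0509
Δθ = wrap(3.0509 − -2.8798) = -0.3525; ω₁ = Δθ/dt₁ = -0.1762
distance = √((-4−1.5)² + (-3.5−-4)²) = 5.5227; v₂ = distance/dt₂ = 3.6818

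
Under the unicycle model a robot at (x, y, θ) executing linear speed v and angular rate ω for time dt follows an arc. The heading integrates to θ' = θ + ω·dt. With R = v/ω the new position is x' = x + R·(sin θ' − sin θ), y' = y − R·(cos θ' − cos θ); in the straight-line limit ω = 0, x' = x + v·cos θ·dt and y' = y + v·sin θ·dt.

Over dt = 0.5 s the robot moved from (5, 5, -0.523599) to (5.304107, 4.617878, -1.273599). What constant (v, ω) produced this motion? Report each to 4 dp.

Δθ = -1.273599 − -0.523599 = -0.750000
ω = Δθ/dt = -0.750000/0.5 = -1.5000
R = −Δy/(cos θ' − cos θ) = -0.6667
v = R·ω = -0.6667·-1.5000 = 1.0000

v = 1.0000, ω = -1.5000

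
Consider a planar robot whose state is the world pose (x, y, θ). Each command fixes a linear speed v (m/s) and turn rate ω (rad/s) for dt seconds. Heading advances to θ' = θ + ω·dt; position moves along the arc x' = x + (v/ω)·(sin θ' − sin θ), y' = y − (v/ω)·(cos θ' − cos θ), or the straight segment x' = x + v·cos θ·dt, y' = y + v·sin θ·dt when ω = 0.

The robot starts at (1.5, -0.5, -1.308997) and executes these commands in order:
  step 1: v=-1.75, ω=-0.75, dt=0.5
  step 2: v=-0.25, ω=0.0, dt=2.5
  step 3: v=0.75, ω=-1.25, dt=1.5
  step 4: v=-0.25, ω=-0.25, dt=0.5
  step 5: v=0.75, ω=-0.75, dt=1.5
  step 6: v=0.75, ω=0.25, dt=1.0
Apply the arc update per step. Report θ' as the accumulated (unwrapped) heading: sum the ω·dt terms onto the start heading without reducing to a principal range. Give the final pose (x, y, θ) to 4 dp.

(0.2771, 2.1508, -4.5590)

step 1: θ'=-1.6840 (R=2.3333) → pose (1.4354, 0.3675, -1.6840)
step 2: θ'=-1.6840 (straight) → pose (1.5060, 0.9885, -1.6840)
step 3: θ'=-3.5590 (R=-0.6000) → pose (0.6666, 0.5078, -3.5590)
step 4: θ'=-3.6840 (R=1.0000) → pose (0.7774, 0.4501, -3.6840)
step 5: θ'=-4.8090 (R=-1.0000) → pose (0.2983, 1.4030, -4.8090)
step 6: θ'=-4.5590 (R=3.0000) → pose (0.2771, 2.1508, -4.5590)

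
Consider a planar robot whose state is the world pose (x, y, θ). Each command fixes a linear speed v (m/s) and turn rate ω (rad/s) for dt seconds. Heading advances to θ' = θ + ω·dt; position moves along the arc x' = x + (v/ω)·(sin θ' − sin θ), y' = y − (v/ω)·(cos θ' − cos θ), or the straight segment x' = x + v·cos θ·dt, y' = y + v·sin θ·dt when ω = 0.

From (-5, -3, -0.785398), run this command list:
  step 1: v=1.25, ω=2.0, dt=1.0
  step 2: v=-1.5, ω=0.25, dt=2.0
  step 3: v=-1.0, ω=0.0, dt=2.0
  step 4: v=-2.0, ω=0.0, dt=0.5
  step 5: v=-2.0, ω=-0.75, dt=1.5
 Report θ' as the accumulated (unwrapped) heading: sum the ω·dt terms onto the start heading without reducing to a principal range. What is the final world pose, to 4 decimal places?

(-5.0134, -11.2958, 0.5896)

step 1: θ'=1.2146 (R=0.6250) → pose (-3.9723, -2.7760, 1.2146)
step 2: θ'=1.7146 (R=-6.0000) → pose (-4.2870, -5.7281, 1.7146)
step 3: θ'=1.7146 (straight) → pose (-4.0004, -7.7075, 1.7146)
step 4: θ'=1.7146 (straight) → pose (-3.8570, -8.6972, 1.7146)
step 5: θ'=0.5896 (R=2.6667) → pose (-5.0134, -11.2958, 0.5896)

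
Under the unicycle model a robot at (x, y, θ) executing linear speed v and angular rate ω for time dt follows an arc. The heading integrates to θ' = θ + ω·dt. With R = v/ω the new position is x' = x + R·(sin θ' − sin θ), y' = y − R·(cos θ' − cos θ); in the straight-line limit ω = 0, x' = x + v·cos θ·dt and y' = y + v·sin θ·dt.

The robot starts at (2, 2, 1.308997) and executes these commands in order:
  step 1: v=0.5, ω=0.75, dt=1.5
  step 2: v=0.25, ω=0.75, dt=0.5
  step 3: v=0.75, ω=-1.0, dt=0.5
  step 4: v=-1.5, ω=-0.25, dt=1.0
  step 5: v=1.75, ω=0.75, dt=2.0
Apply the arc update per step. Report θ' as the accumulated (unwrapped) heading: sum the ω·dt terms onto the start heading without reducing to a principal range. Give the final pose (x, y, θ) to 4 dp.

step 1: θ'=2.4340 (R=0.6667) → pose (1.7894, 2.6792, 2.4340)
step 2: θ'=2.8090 (R=0.3333) → pose (1.6816, 2.7409, 2.8090)
step 3: θ'=2.3090 (R=-0.7500) → pose (1.3717, 2.9451, 2.3090)
step 4: θ'=2.0590 (R=6.0000) → pose (2.2326, 1.7216, 2.0590)
step 5: θ'=3.5590 (R=2.3333) → pose (-0.7740, 2.7602, 3.5590)

(-0.7740, 2.7602, 3.5590)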